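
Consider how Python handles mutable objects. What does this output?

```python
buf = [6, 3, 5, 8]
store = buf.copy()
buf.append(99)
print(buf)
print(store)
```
[6, 3, 5, 8, 99]
[6, 3, 5, 8]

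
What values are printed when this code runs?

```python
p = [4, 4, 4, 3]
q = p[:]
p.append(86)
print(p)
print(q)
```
[4, 4, 4, 3, 86]
[4, 4, 4, 3]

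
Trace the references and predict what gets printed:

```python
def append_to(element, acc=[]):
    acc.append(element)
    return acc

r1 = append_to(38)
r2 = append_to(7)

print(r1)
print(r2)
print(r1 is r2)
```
[38, 7]
[38, 7]
True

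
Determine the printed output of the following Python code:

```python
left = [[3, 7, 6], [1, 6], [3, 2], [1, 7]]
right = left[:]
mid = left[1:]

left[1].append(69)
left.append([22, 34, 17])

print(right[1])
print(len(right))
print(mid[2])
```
[1, 6, 69]
4
[1, 7]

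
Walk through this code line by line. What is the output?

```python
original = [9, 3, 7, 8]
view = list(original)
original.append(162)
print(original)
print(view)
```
[9, 3, 7, 8, 162]
[9, 3, 7, 8]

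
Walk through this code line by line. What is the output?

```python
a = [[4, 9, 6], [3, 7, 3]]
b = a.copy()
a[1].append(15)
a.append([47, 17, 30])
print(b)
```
[[4, 9, 6], [3, 7, 3, 15]]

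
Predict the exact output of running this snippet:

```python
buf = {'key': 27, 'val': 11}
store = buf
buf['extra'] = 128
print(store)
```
{'key': 27, 'val': 11, 'extra': 128}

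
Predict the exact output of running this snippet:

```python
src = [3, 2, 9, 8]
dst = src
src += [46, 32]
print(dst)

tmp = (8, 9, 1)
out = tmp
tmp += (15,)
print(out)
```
[3, 2, 9, 8, 46, 32]
(8, 9, 1)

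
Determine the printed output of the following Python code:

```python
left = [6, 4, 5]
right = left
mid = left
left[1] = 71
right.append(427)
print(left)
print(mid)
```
[6, 71, 5, 427]
[6, 71, 5, 427]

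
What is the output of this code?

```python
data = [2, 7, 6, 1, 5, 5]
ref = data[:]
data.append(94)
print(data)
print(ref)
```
[2, 7, 6, 1, 5, 5, 94]
[2, 7, 6, 1, 5, 5]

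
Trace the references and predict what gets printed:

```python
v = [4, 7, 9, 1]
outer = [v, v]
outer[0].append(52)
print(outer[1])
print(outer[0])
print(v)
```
[4, 7, 9, 1, 52]
[4, 7, 9, 1, 52]
[4, 7, 9, 1, 52]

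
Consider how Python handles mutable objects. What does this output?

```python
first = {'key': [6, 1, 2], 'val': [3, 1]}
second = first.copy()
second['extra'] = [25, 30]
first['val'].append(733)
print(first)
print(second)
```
{'key': [6, 1, 2], 'val': [3, 1, 733]}
{'key': [6, 1, 2], 'val': [3, 1, 733], 'extra': [25, 30]}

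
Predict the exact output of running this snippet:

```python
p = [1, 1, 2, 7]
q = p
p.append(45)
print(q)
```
[1, 1, 2, 7, 45]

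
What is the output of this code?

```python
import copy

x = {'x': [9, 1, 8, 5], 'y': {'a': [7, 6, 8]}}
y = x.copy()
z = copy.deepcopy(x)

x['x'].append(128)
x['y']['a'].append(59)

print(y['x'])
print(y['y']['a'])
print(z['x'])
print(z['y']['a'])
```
[9, 1, 8, 5, 128]
[7, 6, 8, 59]
[9, 1, 8, 5]
[7, 6, 8]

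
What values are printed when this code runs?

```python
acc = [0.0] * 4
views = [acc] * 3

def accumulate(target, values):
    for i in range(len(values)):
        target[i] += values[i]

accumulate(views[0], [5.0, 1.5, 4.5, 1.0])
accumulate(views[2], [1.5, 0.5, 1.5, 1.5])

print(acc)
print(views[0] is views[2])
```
[6.5, 2.0, 6.0, 2.5]
True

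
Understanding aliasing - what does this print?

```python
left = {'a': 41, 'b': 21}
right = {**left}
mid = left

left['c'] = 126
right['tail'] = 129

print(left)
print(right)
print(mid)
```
{'a': 41, 'b': 21, 'c': 126}
{'a': 41, 'b': 21, 'tail': 129}
{'a': 41, 'b': 21, 'c': 126}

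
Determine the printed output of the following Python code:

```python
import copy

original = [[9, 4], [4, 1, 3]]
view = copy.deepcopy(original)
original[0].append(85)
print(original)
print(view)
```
[[9, 4, 85], [4, 1, 3]]
[[9, 4], [4, 1, 3]]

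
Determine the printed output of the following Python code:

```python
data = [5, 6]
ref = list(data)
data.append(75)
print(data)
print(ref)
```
[5, 6, 75]
[5, 6]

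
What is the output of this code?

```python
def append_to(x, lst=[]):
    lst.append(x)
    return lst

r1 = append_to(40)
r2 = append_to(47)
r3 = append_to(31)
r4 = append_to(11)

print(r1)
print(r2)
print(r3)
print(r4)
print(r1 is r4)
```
[40, 47, 31, 11]
[40, 47, 31, 11]
[40, 47, 31, 11]
[40, 47, 31, 11]
True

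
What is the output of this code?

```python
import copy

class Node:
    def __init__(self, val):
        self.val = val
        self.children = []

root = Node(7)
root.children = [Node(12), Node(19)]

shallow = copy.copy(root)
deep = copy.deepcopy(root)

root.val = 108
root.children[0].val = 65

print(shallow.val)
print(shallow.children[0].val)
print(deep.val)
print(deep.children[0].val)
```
7
65
7
12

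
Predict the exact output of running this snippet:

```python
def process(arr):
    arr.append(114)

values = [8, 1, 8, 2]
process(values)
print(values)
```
[8, 1, 8, 2, 114]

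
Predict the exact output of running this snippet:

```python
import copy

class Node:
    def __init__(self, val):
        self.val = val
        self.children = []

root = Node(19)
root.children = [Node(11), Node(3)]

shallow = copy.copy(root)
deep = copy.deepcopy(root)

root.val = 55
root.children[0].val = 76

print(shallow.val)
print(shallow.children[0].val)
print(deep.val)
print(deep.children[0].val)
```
19
76
19
11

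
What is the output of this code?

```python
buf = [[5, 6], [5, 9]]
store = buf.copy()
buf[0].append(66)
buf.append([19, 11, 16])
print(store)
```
[[5, 6, 66], [5, 9]]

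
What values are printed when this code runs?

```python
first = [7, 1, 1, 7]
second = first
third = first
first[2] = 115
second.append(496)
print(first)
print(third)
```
[7, 1, 115, 7, 496]
[7, 1, 115, 7, 496]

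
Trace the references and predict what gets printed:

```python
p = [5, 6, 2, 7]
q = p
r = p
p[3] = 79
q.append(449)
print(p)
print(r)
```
[5, 6, 2, 79, 449]
[5, 6, 2, 79, 449]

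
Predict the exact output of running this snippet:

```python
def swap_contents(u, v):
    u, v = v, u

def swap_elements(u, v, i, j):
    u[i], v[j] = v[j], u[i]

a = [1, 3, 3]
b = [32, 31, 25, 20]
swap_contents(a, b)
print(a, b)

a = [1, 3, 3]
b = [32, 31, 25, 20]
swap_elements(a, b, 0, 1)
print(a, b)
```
[1, 3, 3] [32, 31, 25, 20]
[31, 3, 3] [32, 1, 25, 20]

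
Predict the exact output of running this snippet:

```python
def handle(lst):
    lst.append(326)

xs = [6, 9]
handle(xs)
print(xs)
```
[6, 9, 326]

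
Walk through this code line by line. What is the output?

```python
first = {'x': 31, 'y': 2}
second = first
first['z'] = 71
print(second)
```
{'x': 31, 'y': 2, 'z': 71}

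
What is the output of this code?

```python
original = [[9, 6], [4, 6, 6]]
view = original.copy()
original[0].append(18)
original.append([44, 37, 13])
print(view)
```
[[9, 6, 18], [4, 6, 6]]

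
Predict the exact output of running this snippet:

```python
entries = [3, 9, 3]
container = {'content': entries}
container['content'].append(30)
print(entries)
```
[3, 9, 3, 30]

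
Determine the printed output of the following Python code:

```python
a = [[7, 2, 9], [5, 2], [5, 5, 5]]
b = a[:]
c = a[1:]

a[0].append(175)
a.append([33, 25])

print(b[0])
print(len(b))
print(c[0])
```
[7, 2, 9, 175]
3
[5, 2]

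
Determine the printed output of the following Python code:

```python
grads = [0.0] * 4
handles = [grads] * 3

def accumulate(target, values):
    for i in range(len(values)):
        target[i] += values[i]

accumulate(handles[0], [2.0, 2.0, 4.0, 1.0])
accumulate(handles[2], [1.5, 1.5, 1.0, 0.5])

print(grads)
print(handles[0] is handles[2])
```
[3.5, 3.5, 5.0, 1.5]
True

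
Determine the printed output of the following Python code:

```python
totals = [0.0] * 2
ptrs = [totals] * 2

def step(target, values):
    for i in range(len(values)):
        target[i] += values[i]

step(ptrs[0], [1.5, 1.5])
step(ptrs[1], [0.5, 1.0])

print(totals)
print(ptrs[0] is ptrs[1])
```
[2.0, 2.5]
True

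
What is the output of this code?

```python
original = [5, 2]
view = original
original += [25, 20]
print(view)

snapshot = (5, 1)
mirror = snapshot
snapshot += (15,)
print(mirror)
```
[5, 2, 25, 20]
(5, 1)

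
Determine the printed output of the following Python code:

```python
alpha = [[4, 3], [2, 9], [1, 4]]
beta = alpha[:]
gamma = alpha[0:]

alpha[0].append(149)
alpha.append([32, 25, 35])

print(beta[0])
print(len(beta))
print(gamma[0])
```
[4, 3, 149]
3
[4, 3, 149]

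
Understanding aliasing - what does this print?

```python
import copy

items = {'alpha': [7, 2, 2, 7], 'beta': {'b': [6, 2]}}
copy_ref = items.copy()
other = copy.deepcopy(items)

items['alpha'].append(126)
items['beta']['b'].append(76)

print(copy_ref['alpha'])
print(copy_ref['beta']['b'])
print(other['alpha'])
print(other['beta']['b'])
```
[7, 2, 2, 7, 126]
[6, 2, 76]
[7, 2, 2, 7]
[6, 2]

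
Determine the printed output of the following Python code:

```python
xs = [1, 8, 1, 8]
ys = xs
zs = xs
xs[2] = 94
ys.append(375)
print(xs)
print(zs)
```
[1, 8, 94, 8, 375]
[1, 8, 94, 8, 375]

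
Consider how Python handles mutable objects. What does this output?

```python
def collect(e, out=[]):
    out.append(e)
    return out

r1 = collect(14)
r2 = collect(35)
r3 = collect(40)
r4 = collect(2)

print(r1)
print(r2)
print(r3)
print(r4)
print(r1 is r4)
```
[14, 35, 40, 2]
[14, 35, 40, 2]
[14, 35, 40, 2]
[14, 35, 40, 2]
True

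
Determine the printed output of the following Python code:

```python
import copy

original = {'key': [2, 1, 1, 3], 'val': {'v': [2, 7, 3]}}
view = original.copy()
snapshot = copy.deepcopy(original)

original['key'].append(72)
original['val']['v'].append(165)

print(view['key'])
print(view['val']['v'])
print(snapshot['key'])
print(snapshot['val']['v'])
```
[2, 1, 1, 3, 72]
[2, 7, 3, 165]
[2, 1, 1, 3]
[2, 7, 3]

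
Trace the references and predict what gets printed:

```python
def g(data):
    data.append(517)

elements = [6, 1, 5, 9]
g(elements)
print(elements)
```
[6, 1, 5, 9, 517]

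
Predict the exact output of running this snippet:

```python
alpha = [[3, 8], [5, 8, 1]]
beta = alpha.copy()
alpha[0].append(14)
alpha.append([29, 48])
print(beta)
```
[[3, 8, 14], [5, 8, 1]]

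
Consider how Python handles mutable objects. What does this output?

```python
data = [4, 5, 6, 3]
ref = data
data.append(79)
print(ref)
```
[4, 5, 6, 3, 79]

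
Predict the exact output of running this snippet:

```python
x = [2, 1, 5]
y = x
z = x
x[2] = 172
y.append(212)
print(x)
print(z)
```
[2, 1, 172, 212]
[2, 1, 172, 212]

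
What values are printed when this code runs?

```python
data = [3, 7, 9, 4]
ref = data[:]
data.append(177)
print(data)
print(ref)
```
[3, 7, 9, 4, 177]
[3, 7, 9, 4]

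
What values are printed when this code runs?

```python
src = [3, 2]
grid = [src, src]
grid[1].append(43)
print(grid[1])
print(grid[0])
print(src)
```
[3, 2, 43]
[3, 2, 43]
[3, 2, 43]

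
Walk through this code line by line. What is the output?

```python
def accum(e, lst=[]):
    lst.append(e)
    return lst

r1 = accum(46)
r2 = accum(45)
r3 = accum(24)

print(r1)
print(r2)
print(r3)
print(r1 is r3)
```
[46, 45, 24]
[46, 45, 24]
[46, 45, 24]
True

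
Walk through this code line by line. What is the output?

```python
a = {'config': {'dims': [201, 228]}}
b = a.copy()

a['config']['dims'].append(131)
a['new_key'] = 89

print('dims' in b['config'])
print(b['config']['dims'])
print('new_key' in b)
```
True
[201, 228, 131]
False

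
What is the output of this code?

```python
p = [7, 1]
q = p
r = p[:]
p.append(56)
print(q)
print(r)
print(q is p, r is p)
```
[7, 1, 56]
[7, 1]
True False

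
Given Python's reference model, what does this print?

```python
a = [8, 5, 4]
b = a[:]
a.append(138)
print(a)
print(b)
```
[8, 5, 4, 138]
[8, 5, 4]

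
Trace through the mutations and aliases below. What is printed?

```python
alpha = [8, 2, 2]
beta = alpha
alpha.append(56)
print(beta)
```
[8, 2, 2, 56]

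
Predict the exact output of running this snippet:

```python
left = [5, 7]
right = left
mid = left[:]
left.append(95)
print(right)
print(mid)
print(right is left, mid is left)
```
[5, 7, 95]
[5, 7]
True False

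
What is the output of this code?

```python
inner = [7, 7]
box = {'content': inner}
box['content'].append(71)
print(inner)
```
[7, 7, 71]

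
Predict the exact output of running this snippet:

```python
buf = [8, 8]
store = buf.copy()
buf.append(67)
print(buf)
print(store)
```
[8, 8, 67]
[8, 8]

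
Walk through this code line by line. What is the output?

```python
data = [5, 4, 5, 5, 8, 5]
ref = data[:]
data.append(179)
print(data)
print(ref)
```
[5, 4, 5, 5, 8, 5, 179]
[5, 4, 5, 5, 8, 5]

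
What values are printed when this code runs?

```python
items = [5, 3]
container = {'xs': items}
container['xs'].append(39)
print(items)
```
[5, 3, 39]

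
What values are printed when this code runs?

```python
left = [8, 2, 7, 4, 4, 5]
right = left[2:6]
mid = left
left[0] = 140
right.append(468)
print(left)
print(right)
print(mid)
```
[140, 2, 7, 4, 4, 5]
[7, 4, 4, 5, 468]
[140, 2, 7, 4, 4, 5]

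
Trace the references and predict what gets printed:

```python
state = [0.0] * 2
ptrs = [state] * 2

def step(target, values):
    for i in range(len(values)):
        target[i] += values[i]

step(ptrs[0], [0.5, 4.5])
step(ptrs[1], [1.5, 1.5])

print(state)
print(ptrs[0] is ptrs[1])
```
[2.0, 6.0]
True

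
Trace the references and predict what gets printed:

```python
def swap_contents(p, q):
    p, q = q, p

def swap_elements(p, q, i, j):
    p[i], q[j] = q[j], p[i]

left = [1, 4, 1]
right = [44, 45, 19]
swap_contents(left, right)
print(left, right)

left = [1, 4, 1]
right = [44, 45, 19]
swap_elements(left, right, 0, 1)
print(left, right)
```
[1, 4, 1] [44, 45, 19]
[45, 4, 1] [44, 1, 19]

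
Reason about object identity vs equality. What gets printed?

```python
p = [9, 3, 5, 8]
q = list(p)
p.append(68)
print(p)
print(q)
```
[9, 3, 5, 8, 68]
[9, 3, 5, 8]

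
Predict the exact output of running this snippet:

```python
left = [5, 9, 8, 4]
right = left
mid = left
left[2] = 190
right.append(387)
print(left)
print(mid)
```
[5, 9, 190, 4, 387]
[5, 9, 190, 4, 387]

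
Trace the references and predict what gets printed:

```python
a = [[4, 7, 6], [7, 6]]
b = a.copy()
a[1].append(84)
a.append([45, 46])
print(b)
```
[[4, 7, 6], [7, 6, 84]]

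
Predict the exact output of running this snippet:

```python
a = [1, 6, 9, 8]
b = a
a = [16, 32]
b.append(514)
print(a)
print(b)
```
[16, 32]
[1, 6, 9, 8, 514]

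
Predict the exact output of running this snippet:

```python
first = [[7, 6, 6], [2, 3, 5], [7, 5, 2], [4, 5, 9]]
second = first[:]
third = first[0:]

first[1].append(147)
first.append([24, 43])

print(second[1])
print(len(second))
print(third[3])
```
[2, 3, 5, 147]
4
[4, 5, 9]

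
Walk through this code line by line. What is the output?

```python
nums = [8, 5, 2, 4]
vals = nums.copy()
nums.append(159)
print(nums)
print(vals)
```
[8, 5, 2, 4, 159]
[8, 5, 2, 4]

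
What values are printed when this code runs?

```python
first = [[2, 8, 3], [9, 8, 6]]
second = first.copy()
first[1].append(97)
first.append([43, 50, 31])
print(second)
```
[[2, 8, 3], [9, 8, 6, 97]]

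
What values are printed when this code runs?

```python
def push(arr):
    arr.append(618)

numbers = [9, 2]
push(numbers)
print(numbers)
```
[9, 2, 618]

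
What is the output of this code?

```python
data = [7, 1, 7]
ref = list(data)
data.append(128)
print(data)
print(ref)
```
[7, 1, 7, 128]
[7, 1, 7]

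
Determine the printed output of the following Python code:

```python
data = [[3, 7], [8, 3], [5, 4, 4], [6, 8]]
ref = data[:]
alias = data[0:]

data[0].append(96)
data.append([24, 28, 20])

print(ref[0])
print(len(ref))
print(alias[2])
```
[3, 7, 96]
4
[5, 4, 4]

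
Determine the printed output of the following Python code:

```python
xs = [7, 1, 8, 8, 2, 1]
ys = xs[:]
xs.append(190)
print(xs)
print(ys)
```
[7, 1, 8, 8, 2, 1, 190]
[7, 1, 8, 8, 2, 1]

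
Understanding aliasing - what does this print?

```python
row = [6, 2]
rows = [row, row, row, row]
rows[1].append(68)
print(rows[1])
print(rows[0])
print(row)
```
[6, 2, 68]
[6, 2, 68]
[6, 2, 68]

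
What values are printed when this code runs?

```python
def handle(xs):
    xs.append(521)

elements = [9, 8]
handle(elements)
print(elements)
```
[9, 8, 521]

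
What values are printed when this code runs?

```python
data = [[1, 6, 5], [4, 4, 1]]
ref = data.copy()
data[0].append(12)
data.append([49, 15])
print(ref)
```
[[1, 6, 5, 12], [4, 4, 1]]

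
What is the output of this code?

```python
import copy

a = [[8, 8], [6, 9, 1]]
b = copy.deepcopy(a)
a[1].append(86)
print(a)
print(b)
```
[[8, 8], [6, 9, 1, 86]]
[[8, 8], [6, 9, 1]]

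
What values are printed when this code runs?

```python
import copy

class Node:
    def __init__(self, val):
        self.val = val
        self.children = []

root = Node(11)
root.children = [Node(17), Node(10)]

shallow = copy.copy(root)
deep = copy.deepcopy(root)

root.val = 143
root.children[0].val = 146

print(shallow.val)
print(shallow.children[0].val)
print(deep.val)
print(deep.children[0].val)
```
11
146
11
17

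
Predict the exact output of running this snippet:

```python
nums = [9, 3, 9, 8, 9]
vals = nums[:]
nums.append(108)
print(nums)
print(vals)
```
[9, 3, 9, 8, 9, 108]
[9, 3, 9, 8, 9]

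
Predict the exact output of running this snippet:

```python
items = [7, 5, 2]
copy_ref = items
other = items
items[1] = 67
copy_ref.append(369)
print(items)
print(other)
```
[7, 67, 2, 369]
[7, 67, 2, 369]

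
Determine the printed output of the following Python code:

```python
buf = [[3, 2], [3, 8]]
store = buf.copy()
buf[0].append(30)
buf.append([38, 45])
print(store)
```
[[3, 2, 30], [3, 8]]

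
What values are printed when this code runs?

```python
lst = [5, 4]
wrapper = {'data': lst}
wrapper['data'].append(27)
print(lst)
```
[5, 4, 27]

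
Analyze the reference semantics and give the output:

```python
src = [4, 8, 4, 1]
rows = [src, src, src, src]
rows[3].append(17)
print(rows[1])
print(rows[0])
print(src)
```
[4, 8, 4, 1, 17]
[4, 8, 4, 1, 17]
[4, 8, 4, 1, 17]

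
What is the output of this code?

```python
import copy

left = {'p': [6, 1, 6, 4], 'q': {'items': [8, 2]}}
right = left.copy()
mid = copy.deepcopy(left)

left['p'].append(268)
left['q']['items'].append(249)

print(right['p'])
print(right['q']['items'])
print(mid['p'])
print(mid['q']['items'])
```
[6, 1, 6, 4, 268]
[8, 2, 249]
[6, 1, 6, 4]
[8, 2]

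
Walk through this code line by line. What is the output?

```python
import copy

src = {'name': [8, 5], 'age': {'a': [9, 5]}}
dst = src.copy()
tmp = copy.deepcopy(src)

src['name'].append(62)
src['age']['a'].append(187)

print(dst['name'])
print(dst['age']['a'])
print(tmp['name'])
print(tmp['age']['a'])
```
[8, 5, 62]
[9, 5, 187]
[8, 5]
[9, 5]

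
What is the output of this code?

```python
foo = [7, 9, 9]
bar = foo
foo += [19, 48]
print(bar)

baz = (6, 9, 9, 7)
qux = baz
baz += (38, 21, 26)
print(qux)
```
[7, 9, 9, 19, 48]
(6, 9, 9, 7)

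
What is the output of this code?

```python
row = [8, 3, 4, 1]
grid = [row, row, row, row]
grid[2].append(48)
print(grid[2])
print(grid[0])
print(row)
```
[8, 3, 4, 1, 48]
[8, 3, 4, 1, 48]
[8, 3, 4, 1, 48]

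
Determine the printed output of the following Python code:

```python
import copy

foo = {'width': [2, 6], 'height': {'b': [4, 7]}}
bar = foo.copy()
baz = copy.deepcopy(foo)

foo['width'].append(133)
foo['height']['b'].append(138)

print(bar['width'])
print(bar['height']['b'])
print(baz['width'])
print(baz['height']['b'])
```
[2, 6, 133]
[4, 7, 138]
[2, 6]
[4, 7]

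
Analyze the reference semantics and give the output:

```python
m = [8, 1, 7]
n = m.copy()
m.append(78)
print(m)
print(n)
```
[8, 1, 7, 78]
[8, 1, 7]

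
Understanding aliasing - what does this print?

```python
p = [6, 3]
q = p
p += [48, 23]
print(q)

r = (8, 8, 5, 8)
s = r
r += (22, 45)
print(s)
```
[6, 3, 48, 23]
(8, 8, 5, 8)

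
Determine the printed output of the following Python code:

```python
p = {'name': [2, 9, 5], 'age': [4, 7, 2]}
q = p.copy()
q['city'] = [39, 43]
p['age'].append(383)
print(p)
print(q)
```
{'name': [2, 9, 5], 'age': [4, 7, 2, 383]}
{'name': [2, 9, 5], 'age': [4, 7, 2, 383], 'city': [39, 43]}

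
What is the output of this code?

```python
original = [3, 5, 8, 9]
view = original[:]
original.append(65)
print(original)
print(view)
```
[3, 5, 8, 9, 65]
[3, 5, 8, 9]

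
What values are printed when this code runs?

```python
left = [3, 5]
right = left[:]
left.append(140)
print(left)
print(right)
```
[3, 5, 140]
[3, 5]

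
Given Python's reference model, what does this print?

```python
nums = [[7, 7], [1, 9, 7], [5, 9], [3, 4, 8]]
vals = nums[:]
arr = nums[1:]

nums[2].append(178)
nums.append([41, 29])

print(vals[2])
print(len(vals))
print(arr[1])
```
[5, 9, 178]
4
[5, 9, 178]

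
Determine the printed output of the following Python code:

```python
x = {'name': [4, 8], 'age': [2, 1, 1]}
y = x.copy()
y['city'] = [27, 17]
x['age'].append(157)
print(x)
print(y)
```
{'name': [4, 8], 'age': [2, 1, 1, 157]}
{'name': [4, 8], 'age': [2, 1, 1, 157], 'city': [27, 17]}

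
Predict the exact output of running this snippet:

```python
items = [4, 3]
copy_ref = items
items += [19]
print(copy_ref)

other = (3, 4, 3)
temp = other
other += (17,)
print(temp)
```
[4, 3, 19]
(3, 4, 3)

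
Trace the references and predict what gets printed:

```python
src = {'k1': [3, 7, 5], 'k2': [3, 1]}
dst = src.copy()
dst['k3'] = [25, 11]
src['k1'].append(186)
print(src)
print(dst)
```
{'k1': [3, 7, 5, 186], 'k2': [3, 1]}
{'k1': [3, 7, 5, 186], 'k2': [3, 1], 'k3': [25, 11]}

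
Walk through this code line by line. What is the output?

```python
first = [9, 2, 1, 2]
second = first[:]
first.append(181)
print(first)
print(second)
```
[9, 2, 1, 2, 181]
[9, 2, 1, 2]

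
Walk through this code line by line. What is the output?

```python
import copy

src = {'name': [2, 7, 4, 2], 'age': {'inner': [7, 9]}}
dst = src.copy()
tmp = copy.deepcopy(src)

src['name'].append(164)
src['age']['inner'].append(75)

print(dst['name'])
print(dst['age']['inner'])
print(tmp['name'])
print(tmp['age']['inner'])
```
[2, 7, 4, 2, 164]
[7, 9, 75]
[2, 7, 4, 2]
[7, 9]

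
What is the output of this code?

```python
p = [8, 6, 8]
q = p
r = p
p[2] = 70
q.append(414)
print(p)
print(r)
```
[8, 6, 70, 414]
[8, 6, 70, 414]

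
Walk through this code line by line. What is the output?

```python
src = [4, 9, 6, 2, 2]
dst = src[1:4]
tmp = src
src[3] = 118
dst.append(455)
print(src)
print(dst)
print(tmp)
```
[4, 9, 6, 118, 2]
[9, 6, 2, 455]
[4, 9, 6, 118, 2]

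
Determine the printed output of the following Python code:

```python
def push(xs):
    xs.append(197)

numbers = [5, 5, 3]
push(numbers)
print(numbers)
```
[5, 5, 3, 197]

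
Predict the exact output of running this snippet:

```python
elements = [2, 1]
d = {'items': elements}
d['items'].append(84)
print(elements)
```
[2, 1, 84]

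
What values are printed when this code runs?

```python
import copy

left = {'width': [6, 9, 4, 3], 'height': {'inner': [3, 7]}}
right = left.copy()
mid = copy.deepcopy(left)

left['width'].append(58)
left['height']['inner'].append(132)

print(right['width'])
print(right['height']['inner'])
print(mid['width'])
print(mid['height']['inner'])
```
[6, 9, 4, 3, 58]
[3, 7, 132]
[6, 9, 4, 3]
[3, 7]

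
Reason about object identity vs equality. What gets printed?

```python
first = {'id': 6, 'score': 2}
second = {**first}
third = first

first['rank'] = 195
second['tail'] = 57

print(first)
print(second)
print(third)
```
{'id': 6, 'score': 2, 'rank': 195}
{'id': 6, 'score': 2, 'tail': 57}
{'id': 6, 'score': 2, 'rank': 195}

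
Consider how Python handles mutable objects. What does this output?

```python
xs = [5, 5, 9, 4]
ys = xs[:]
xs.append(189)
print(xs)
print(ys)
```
[5, 5, 9, 4, 189]
[5, 5, 9, 4]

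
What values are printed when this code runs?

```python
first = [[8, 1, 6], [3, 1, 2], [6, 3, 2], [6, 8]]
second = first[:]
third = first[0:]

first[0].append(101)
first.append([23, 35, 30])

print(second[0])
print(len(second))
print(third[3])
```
[8, 1, 6, 101]
4
[6, 8]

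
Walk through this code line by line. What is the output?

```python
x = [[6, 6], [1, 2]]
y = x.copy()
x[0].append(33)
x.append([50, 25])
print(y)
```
[[6, 6, 33], [1, 2]]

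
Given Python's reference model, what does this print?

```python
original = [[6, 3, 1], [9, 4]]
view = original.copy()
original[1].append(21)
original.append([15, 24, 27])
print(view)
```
[[6, 3, 1], [9, 4, 21]]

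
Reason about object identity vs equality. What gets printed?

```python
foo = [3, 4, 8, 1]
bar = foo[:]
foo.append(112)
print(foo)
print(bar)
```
[3, 4, 8, 1, 112]
[3, 4, 8, 1]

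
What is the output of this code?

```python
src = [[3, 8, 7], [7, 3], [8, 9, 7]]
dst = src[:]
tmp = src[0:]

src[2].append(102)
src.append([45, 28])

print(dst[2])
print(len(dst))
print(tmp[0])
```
[8, 9, 7, 102]
3
[3, 8, 7]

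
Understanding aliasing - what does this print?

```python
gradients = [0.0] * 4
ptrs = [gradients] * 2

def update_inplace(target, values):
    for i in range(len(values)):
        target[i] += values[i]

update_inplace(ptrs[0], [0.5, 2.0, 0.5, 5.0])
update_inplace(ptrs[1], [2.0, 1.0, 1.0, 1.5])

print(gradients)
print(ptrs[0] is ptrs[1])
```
[2.5, 3.0, 1.5, 6.5]
True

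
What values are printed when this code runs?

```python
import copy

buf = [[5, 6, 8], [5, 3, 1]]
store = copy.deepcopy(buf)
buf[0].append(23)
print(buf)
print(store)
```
[[5, 6, 8, 23], [5, 3, 1]]
[[5, 6, 8], [5, 3, 1]]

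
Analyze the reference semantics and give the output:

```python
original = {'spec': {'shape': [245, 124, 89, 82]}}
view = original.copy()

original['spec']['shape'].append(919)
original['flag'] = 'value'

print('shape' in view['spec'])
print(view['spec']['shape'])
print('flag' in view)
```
True
[245, 124, 89, 82, 919]
False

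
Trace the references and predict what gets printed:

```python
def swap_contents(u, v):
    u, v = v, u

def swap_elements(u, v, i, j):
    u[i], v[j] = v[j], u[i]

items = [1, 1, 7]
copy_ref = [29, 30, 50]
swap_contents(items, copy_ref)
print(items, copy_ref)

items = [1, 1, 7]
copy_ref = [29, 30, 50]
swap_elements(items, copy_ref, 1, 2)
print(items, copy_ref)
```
[1, 1, 7] [29, 30, 50]
[1, 50, 7] [29, 30, 1]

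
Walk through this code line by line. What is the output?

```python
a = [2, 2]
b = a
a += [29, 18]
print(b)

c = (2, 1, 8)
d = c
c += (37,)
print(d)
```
[2, 2, 29, 18]
(2, 1, 8)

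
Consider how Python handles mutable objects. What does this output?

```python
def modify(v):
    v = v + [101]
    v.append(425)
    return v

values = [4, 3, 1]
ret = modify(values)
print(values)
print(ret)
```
[4, 3, 1]
[4, 3, 1, 101, 425]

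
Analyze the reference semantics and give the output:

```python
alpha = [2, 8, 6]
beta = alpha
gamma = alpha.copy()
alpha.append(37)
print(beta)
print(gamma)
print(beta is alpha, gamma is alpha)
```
[2, 8, 6, 37]
[2, 8, 6]
True False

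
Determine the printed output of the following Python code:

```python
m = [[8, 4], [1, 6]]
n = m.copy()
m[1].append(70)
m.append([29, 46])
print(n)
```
[[8, 4], [1, 6, 70]]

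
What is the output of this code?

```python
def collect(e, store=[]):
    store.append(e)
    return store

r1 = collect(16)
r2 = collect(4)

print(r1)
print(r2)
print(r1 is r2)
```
[16, 4]
[16, 4]
True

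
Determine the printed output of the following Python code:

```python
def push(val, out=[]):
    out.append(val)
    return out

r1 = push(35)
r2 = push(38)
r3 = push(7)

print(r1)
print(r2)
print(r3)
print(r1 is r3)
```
[35, 38, 7]
[35, 38, 7]
[35, 38, 7]
True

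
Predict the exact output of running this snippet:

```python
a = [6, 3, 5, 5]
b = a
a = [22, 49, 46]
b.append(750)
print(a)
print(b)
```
[22, 49, 46]
[6, 3, 5, 5, 750]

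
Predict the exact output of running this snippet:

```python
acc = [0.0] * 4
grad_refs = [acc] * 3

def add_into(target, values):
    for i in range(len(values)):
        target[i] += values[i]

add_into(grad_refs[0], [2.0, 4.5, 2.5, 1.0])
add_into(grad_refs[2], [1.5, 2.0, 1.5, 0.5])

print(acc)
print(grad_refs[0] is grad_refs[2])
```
[3.5, 6.5, 4.0, 1.5]
True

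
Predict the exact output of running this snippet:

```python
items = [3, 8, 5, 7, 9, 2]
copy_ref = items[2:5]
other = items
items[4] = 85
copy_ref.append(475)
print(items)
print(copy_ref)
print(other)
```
[3, 8, 5, 7, 85, 2]
[5, 7, 9, 475]
[3, 8, 5, 7, 85, 2]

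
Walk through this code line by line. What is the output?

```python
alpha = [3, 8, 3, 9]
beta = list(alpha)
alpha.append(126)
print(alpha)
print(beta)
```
[3, 8, 3, 9, 126]
[3, 8, 3, 9]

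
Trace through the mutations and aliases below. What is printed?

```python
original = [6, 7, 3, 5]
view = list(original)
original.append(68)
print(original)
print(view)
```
[6, 7, 3, 5, 68]
[6, 7, 3, 5]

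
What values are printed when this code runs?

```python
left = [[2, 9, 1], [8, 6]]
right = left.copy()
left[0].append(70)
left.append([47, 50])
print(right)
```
[[2, 9, 1, 70], [8, 6]]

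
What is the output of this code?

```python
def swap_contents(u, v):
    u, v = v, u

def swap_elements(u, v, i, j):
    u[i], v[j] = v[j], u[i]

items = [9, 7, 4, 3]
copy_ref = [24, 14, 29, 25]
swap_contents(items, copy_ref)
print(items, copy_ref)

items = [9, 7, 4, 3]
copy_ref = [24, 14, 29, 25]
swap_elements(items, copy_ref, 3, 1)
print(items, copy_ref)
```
[9, 7, 4, 3] [24, 14, 29, 25]
[9, 7, 4, 14] [24, 3, 29, 25]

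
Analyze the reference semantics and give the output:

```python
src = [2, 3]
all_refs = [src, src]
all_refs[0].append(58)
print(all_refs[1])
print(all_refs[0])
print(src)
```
[2, 3, 58]
[2, 3, 58]
[2, 3, 58]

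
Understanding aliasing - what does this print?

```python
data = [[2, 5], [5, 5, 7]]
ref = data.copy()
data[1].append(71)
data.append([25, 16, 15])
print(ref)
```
[[2, 5], [5, 5, 7, 71]]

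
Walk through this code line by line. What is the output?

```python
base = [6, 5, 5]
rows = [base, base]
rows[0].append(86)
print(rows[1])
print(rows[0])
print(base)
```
[6, 5, 5, 86]
[6, 5, 5, 86]
[6, 5, 5, 86]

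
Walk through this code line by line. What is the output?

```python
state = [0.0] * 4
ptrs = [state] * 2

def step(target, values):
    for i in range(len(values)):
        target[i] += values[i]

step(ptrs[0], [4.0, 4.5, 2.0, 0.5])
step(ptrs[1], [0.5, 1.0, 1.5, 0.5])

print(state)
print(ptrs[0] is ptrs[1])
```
[4.5, 5.5, 3.5, 1.0]
True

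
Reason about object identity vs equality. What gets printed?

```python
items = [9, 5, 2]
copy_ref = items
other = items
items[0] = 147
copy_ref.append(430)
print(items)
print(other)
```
[147, 5, 2, 430]
[147, 5, 2, 430]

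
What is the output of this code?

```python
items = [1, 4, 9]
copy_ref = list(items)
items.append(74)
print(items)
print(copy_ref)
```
[1, 4, 9, 74]
[1, 4, 9]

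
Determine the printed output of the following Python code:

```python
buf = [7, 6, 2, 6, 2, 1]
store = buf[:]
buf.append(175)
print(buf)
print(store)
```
[7, 6, 2, 6, 2, 1, 175]
[7, 6, 2, 6, 2, 1]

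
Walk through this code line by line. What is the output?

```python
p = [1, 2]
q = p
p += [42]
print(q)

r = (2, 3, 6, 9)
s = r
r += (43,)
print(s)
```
[1, 2, 42]
(2, 3, 6, 9)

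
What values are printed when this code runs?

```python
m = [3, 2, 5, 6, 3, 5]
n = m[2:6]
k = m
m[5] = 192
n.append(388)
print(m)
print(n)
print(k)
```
[3, 2, 5, 6, 3, 192]
[5, 6, 3, 5, 388]
[3, 2, 5, 6, 3, 192]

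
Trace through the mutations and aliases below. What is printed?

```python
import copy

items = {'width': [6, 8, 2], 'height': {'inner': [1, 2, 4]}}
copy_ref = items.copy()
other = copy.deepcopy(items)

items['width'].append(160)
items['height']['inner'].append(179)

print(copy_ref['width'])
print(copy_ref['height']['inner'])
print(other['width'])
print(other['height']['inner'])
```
[6, 8, 2, 160]
[1, 2, 4, 179]
[6, 8, 2]
[1, 2, 4]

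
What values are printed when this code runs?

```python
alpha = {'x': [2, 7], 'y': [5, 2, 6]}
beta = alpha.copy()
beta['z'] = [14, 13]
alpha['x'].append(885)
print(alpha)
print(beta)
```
{'x': [2, 7, 885], 'y': [5, 2, 6]}
{'x': [2, 7, 885], 'y': [5, 2, 6], 'z': [14, 13]}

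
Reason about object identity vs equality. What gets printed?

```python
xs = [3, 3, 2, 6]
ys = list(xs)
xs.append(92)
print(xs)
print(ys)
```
[3, 3, 2, 6, 92]
[3, 3, 2, 6]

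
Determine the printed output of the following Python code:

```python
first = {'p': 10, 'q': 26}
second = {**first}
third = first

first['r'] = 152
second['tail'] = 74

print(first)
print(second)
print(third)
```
{'p': 10, 'q': 26, 'r': 152}
{'p': 10, 'q': 26, 'tail': 74}
{'p': 10, 'q': 26, 'r': 152}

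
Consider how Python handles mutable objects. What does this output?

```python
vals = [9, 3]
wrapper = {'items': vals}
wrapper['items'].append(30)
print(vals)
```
[9, 3, 30]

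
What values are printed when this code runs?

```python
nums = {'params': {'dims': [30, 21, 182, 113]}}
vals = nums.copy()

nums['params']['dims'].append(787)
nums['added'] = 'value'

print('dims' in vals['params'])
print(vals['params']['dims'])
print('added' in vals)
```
True
[30, 21, 182, 113, 787]
False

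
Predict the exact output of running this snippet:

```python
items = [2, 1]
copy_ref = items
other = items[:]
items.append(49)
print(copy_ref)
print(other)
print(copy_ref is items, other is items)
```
[2, 1, 49]
[2, 1]
True False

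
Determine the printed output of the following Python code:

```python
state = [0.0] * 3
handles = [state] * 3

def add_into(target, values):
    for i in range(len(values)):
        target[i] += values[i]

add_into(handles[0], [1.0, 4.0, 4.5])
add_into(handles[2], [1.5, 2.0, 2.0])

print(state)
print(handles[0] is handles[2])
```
[2.5, 6.0, 6.5]
True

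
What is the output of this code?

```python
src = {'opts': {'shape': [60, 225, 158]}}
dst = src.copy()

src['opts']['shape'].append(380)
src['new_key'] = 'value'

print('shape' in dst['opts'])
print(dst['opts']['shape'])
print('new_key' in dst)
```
True
[60, 225, 158, 380]
False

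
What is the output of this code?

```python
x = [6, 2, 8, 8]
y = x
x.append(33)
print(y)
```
[6, 2, 8, 8, 33]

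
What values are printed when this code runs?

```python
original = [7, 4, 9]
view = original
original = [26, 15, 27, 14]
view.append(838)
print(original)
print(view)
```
[26, 15, 27, 14]
[7, 4, 9, 838]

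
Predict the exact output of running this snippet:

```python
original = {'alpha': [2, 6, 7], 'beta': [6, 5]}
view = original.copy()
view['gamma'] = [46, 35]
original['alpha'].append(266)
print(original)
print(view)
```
{'alpha': [2, 6, 7, 266], 'beta': [6, 5]}
{'alpha': [2, 6, 7, 266], 'beta': [6, 5], 'gamma': [46, 35]}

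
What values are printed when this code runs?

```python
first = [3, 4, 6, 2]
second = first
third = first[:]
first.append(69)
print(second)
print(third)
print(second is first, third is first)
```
[3, 4, 6, 2, 69]
[3, 4, 6, 2]
True False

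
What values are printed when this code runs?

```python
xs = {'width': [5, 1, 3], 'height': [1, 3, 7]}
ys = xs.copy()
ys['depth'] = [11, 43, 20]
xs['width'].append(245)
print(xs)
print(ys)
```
{'width': [5, 1, 3, 245], 'height': [1, 3, 7]}
{'width': [5, 1, 3, 245], 'height': [1, 3, 7], 'depth': [11, 43, 20]}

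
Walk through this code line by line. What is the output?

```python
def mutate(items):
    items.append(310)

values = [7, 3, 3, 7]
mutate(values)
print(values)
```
[7, 3, 3, 7, 310]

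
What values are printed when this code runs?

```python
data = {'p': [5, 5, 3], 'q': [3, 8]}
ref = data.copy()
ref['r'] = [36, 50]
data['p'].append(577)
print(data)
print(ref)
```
{'p': [5, 5, 3, 577], 'q': [3, 8]}
{'p': [5, 5, 3, 577], 'q': [3, 8], 'r': [36, 50]}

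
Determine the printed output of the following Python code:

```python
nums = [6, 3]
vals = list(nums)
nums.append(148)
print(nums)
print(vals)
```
[6, 3, 148]
[6, 3]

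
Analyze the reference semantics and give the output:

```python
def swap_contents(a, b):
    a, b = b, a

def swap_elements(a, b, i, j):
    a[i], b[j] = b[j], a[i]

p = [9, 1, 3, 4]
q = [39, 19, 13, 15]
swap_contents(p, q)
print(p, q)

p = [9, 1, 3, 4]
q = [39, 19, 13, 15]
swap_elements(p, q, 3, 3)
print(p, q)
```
[9, 1, 3, 4] [39, 19, 13, 15]
[9, 1, 3, 15] [39, 19, 13, 4]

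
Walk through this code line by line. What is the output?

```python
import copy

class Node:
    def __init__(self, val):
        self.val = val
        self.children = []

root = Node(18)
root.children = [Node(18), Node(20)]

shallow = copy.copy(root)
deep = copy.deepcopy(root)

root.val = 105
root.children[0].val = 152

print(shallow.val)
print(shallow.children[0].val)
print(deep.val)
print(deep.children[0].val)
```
18
152
18
18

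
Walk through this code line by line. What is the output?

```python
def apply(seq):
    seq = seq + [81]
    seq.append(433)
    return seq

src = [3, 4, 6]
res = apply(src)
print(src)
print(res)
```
[3, 4, 6]
[3, 4, 6, 81, 433]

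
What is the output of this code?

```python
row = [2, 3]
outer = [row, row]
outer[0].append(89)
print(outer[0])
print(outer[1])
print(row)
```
[2, 3, 89]
[2, 3, 89]
[2, 3, 89]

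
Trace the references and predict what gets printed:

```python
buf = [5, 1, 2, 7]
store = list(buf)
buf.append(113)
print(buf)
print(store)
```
[5, 1, 2, 7, 113]
[5, 1, 2, 7]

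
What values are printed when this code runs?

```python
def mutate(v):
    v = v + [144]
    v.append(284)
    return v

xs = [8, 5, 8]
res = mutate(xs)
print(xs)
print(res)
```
[8, 5, 8]
[8, 5, 8, 144, 284]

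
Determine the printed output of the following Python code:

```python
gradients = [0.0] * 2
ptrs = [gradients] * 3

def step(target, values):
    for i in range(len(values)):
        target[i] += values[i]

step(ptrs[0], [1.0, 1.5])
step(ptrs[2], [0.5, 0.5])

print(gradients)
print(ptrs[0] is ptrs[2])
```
[1.5, 2.0]
True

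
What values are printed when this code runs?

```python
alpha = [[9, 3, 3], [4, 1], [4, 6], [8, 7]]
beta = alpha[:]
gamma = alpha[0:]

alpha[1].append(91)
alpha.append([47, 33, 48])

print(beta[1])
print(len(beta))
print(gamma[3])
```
[4, 1, 91]
4
[8, 7]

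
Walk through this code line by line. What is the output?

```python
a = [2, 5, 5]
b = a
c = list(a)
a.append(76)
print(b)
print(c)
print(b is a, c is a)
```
[2, 5, 5, 76]
[2, 5, 5]
True False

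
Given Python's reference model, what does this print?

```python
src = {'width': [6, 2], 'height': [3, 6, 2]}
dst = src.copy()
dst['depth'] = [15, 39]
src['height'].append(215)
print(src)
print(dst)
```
{'width': [6, 2], 'height': [3, 6, 2, 215]}
{'width': [6, 2], 'height': [3, 6, 2, 215], 'depth': [15, 39]}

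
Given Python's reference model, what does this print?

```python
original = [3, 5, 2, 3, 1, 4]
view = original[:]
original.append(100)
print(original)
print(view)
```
[3, 5, 2, 3, 1, 4, 100]
[3, 5, 2, 3, 1, 4]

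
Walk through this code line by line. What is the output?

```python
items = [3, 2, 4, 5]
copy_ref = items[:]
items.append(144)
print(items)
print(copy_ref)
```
[3, 2, 4, 5, 144]
[3, 2, 4, 5]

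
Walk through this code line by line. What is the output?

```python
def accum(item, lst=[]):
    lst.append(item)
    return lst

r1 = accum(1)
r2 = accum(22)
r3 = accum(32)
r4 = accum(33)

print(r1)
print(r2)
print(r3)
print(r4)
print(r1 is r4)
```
[1, 22, 32, 33]
[1, 22, 32, 33]
[1, 22, 32, 33]
[1, 22, 32, 33]
True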